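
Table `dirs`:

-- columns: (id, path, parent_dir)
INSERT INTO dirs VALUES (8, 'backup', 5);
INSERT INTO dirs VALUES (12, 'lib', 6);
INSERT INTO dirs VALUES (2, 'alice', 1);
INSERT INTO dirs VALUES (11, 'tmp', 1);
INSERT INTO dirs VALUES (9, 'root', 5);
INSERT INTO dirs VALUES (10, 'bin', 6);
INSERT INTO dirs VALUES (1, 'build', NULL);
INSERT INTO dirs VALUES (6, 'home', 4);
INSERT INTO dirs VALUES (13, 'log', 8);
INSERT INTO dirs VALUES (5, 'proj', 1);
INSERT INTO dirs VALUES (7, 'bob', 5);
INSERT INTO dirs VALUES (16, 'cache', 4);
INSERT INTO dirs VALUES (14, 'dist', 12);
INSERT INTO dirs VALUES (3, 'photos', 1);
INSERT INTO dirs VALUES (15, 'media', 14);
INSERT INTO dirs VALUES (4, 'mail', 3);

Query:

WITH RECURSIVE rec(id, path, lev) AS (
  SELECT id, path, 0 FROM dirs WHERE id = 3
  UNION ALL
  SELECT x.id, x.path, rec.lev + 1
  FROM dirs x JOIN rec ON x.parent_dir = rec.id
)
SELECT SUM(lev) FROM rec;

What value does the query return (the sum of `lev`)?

Base: id=3 (photos) at lev 0.
Iteration 1: rows with parent_dir in {3} -> mail (id 4, lev 1).
Iteration 2: rows with parent_dir in {4} -> home (id 6, lev 2), cache (id 16, lev 2).
Iteration 3: rows with parent_dir in {6,16} -> bin (id 10, lev 3), lib (id 12, lev 3).
Iteration 4: rows with parent_dir in {10,12} -> dist (id 14, lev 4).
Iteration 5: rows with parent_dir in {14} -> media (id 15, lev 5).
Iteration 6: no rows with parent_dir in {15}; recursion stops.
SUM(lev) = 0 + 1 + 2 + 2 + 3 + 3 + 4 + 5 = 20.

20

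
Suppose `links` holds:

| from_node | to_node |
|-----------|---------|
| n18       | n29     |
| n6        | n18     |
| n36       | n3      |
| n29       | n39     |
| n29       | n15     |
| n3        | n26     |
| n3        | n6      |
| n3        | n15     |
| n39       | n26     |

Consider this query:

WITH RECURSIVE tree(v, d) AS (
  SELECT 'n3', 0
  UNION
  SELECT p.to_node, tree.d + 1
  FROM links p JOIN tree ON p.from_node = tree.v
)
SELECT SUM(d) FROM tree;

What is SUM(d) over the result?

Base: (n3, d=0).
Iteration 1: edges from {n3} -> (n15, d=1), (n26, d=1), (n6, d=1).
Iteration 2: edges from {n15,n26,n6} -> (n18, d=2).
Iteration 3: edges from {n18} -> (n29, d=3).
Iteration 4: edges from {n29} -> (n15, d=4), (n39, d=4).
Iteration 5: edges from {n15,n39} -> (n26, d=5).
Iteration 6: no outgoing edges from {n26}; recursion stops.
SUM(d) = 0 + 1 + 1 + 1 + 2 + 3 + 4 + 4 + 5 = 21.

21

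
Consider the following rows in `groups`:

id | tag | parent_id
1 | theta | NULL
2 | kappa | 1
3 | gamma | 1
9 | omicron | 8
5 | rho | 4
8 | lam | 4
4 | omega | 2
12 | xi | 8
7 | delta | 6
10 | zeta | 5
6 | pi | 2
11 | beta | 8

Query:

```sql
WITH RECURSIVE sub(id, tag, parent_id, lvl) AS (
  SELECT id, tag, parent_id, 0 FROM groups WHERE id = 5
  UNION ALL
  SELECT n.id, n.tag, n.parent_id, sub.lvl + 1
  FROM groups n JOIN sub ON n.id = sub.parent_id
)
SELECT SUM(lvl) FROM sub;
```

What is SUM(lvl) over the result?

6

Base: id=5 (rho), parent_id=4, lvl 0.
Iteration 1: join on id=4 -> omega (id 4, parent_id=2, lvl 1).
Iteration 2: join on id=2 -> kappa (id 2, parent_id=1, lvl 2).
Iteration 3: join on id=1 -> theta (id 1, parent_id=NULL, lvl 3).
Iteration 4: parent_id is NULL; no match; recursion stops.
SUM(lvl) = 0 + 1 + 2 + 3 = 6.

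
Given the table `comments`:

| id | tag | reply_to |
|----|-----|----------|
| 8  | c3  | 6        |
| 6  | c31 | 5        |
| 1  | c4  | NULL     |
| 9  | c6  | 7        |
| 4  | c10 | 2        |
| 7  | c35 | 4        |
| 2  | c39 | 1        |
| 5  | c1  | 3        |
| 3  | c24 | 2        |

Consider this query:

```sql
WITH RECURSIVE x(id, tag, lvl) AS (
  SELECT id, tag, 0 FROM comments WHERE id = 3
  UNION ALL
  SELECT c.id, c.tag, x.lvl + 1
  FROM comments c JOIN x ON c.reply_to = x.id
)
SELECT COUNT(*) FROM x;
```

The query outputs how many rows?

Base: id=3 (c24) at lvl 0.
Iteration 1: rows with reply_to in {3} -> c1 (id 5, lvl 1).
Iteration 2: rows with reply_to in {5} -> c31 (id 6, lvl 2).
Iteration 3: rows with reply_to in {6} -> c3 (id 8, lvl 3).
Iteration 4: no rows with reply_to in {8}; recursion stops.
Total rows emitted: 4.

4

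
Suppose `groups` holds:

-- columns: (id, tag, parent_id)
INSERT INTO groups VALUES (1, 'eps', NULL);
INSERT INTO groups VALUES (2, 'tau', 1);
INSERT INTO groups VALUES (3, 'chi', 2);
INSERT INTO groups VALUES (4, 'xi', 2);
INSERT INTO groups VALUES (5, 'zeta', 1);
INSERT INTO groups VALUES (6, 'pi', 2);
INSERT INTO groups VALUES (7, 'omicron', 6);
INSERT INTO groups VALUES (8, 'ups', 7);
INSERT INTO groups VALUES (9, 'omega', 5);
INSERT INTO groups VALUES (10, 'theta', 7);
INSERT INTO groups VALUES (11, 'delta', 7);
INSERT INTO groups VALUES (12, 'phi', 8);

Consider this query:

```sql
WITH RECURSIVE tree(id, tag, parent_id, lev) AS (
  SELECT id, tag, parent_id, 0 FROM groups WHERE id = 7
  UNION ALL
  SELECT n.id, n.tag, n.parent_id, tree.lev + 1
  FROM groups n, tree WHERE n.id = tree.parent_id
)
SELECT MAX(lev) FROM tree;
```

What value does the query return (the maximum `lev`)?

3

Base: id=7 (omicron), parent_id=6, lev 0.
Iteration 1: join on id=6 -> pi (id 6, parent_id=2, lev 1).
Iteration 2: join on id=2 -> tau (id 2, parent_id=1, lev 2).
Iteration 3: join on id=1 -> eps (id 1, parent_id=NULL, lev 3).
Iteration 4: parent_id is NULL; no match; recursion stops.
lev values: 0, 1, 2, 3; the maximum is 3.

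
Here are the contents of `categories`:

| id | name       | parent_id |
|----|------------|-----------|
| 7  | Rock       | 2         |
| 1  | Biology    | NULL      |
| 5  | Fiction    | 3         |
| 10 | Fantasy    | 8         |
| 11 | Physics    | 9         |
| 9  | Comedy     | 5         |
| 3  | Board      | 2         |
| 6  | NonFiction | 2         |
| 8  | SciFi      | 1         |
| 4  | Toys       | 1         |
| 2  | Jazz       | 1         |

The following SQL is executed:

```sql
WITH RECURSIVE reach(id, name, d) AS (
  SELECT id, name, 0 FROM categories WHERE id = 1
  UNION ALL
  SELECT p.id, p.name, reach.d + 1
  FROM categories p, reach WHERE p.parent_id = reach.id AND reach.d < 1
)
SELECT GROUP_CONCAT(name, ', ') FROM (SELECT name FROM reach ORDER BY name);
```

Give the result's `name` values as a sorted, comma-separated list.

Biology, Jazz, SciFi, Toys

Base: id=1 (Biology) at d 0.
Iteration 1: rows with parent_id in {1} -> Jazz (id 2, d 1), Toys (id 4, d 1), SciFi (id 8, d 1).
Iteration 2: d < 1 fails for all current rows; recursion stops.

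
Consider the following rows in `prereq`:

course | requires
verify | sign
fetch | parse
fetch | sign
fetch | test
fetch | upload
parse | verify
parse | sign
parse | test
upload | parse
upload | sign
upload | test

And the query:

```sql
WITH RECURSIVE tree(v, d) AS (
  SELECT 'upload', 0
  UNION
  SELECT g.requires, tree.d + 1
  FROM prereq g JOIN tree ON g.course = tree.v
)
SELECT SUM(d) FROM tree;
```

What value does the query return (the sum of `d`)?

Base: (upload, d=0).
Iteration 1: edges from {upload} -> (parse, d=1), (sign, d=1), (test, d=1).
Iteration 2: edges from {parse,sign,test} -> (sign, d=2), (test, d=2), (verify, d=2).
Iteration 3: edges from {sign,test,verify} -> (sign, d=3).
Iteration 4: no outgoing edges from {sign}; recursion stops.
SUM(d) = 0 + 1 + 1 + 1 + 2 + 2 + 2 + 3 = 12.

12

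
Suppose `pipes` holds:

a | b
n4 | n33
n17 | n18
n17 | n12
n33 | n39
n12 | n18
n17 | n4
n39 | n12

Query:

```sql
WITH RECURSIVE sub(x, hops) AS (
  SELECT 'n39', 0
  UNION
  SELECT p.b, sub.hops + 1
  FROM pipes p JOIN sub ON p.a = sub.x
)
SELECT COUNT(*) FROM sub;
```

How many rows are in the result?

Base: (n39, hops=0).
Iteration 1: edges from {n39} -> (n12, hops=1).
Iteration 2: edges from {n12} -> (n18, hops=2).
Iteration 3: no outgoing edges from {n18}; recursion stops.
Total rows emitted: 3.

3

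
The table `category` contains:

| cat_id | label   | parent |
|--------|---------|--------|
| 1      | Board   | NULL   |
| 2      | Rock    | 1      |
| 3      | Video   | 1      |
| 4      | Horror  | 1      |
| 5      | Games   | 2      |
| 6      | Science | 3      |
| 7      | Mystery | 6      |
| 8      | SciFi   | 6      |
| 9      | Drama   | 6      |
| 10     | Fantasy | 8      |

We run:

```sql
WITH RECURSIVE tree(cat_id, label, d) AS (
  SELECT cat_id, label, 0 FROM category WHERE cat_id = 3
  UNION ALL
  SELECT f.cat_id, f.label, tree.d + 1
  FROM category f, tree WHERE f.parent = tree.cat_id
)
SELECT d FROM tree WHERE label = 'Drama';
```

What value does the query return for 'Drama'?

2

Base: cat_id=3 (Video) at d 0.
Iteration 1: rows with parent in {3} -> Science (id 6, d 1).
Iteration 2: rows with parent in {6} -> Mystery (id 7, d 2), SciFi (id 8, d 2), Drama (id 9, d 2).
Iteration 3: rows with parent in {7,8,9} -> Fantasy (id 10, d 3).
Iteration 4: no rows with parent in {10}; recursion stops.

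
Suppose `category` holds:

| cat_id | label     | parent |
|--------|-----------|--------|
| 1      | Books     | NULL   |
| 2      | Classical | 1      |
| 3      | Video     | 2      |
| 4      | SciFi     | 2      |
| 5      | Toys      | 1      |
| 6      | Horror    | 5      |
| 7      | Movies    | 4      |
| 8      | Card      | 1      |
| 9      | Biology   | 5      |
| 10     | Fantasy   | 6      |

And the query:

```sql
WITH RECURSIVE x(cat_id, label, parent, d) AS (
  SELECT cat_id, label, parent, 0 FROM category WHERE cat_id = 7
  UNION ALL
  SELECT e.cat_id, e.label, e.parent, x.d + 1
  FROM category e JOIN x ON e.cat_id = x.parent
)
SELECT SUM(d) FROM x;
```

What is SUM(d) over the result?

Base: cat_id=7 (Movies), parent=4, d 0.
Iteration 1: join on cat_id=4 -> SciFi (id 4, parent=2, d 1).
Iteration 2: join on cat_id=2 -> Classical (id 2, parent=1, d 2).
Iteration 3: join on cat_id=1 -> Books (id 1, parent=NULL, d 3).
Iteration 4: parent is NULL; no match; recursion stops.
SUM(d) = 0 + 1 + 2 + 3 = 6.

6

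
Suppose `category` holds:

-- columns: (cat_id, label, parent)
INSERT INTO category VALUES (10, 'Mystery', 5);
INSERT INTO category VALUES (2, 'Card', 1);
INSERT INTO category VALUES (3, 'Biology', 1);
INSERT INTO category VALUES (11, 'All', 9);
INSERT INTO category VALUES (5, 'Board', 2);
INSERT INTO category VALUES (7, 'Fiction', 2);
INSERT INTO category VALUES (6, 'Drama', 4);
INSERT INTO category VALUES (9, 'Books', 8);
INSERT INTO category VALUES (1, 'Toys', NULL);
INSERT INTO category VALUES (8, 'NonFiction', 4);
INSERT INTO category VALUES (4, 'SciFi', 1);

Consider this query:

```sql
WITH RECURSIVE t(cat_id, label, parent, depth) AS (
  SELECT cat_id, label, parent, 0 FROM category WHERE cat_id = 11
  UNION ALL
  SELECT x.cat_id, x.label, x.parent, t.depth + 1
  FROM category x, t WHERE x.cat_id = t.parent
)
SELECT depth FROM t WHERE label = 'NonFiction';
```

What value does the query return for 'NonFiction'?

2

Base: cat_id=11 (All), parent=9, depth 0.
Iteration 1: join on cat_id=9 -> Books (id 9, parent=8, depth 1).
Iteration 2: join on cat_id=8 -> NonFiction (id 8, parent=4, depth 2).
Iteration 3: join on cat_id=4 -> SciFi (id 4, parent=1, depth 3).
Iteration 4: join on cat_id=1 -> Toys (id 1, parent=NULL, depth 4).
Iteration 5: parent is NULL; no match; recursion stops.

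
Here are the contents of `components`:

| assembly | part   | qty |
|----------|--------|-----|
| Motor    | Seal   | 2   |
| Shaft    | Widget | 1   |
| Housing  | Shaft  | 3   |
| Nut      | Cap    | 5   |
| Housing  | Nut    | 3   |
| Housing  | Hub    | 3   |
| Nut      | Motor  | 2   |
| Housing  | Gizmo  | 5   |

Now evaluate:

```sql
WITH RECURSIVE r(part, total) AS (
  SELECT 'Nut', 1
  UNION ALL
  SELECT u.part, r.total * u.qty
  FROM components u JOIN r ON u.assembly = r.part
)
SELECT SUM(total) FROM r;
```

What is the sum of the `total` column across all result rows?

12

Base: (Nut, total=1).
Iteration 1: components of {Nut} -> Cap = 1*5 = 5, Motor = 1*2 = 2.
Iteration 2: components of {Cap,Motor} -> Seal = 2*2 = 4.
Iteration 3: no further components; recursion stops.
SUM(total) = 1 + 2 + 5 + 4 = 12.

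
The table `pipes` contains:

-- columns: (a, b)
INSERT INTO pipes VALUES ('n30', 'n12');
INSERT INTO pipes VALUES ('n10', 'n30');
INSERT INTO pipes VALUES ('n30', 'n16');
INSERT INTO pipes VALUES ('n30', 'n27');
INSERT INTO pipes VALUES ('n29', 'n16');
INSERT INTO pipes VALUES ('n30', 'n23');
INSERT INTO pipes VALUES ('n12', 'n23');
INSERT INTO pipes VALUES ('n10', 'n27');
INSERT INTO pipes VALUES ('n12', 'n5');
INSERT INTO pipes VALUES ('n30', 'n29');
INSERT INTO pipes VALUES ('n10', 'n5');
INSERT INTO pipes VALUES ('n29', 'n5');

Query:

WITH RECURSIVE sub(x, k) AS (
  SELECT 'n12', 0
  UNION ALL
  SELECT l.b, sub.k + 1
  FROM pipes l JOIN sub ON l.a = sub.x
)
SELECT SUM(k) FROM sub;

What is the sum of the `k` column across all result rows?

2

Base: (n12, k=0).
Iteration 1: edges from {n12} -> (n23, k=1), (n5, k=1).
Iteration 2: no outgoing edges from {n23,n5}; recursion stops.
SUM(k) = 0 + 1 + 1 = 2.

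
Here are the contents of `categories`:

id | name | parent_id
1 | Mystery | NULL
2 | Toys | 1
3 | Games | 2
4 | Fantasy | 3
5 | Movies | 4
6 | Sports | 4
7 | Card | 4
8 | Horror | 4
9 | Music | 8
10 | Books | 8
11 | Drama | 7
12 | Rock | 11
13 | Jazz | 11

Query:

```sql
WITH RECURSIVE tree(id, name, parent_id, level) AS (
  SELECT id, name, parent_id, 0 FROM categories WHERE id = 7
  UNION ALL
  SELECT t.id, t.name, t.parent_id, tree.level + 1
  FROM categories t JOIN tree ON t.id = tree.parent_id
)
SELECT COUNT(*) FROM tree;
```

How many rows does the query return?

5

Base: id=7 (Card), parent_id=4, level 0.
Iteration 1: join on id=4 -> Fantasy (id 4, parent_id=3, level 1).
Iteration 2: join on id=3 -> Games (id 3, parent_id=2, level 2).
Iteration 3: join on id=2 -> Toys (id 2, parent_id=1, level 3).
Iteration 4: join on id=1 -> Mystery (id 1, parent_id=NULL, level 4).
Iteration 5: parent_id is NULL; no match; recursion stops.
Total rows emitted: 5.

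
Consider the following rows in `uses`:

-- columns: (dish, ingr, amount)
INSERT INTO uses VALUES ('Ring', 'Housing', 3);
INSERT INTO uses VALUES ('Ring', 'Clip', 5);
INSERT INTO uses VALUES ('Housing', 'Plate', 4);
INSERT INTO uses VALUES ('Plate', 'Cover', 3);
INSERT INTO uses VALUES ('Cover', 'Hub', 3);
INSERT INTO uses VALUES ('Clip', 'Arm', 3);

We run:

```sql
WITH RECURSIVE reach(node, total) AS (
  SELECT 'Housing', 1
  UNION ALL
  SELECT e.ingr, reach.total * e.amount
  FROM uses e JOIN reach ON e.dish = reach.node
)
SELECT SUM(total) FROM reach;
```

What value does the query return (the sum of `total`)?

53

Base: (Housing, total=1).
Iteration 1: components of {Housing} -> Plate = 1*4 = 4.
Iteration 2: components of {Plate} -> Cover = 4*3 = 12.
Iteration 3: components of {Cover} -> Hub = 12*3 = 36.
Iteration 4: no further components; recursion stops.
SUM(total) = 1 + 4 + 12 + 36 = 53.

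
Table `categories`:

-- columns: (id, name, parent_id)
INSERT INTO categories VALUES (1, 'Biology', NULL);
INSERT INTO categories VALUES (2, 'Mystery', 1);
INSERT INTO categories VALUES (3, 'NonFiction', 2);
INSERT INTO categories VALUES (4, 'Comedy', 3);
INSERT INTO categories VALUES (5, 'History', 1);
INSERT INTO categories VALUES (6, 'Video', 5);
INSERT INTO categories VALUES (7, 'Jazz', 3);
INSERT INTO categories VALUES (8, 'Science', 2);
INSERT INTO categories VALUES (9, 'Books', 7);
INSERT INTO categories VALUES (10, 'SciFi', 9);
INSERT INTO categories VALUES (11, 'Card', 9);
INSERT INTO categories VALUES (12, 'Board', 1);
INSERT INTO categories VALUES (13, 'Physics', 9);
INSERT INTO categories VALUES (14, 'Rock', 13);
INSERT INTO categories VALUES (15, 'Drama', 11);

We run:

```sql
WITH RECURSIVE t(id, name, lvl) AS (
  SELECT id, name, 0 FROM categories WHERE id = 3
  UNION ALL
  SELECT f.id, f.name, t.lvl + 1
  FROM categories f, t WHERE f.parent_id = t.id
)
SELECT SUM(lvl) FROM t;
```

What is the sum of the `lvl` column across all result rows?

Base: id=3 (NonFiction) at lvl 0.
Iteration 1: rows with parent_id in {3} -> Comedy (id 4, lvl 1), Jazz (id 7, lvl 1).
Iteration 2: rows with parent_id in {4,7} -> Books (id 9, lvl 2).
Iteration 3: rows with parent_id in {9} -> SciFi (id 10, lvl 3), Card (id 11, lvl 3), Physics (id 13, lvl 3).
Iteration 4: rows with parent_id in {10,11,13} -> Rock (id 14, lvl 4), Drama (id 15, lvl 4).
Iteration 5: no rows with parent_id in {14,15}; recursion stops.
SUM(lvl) = 0 + 1 + 1 + 2 + 3 + 3 + 3 + 4 + 4 = 21.

21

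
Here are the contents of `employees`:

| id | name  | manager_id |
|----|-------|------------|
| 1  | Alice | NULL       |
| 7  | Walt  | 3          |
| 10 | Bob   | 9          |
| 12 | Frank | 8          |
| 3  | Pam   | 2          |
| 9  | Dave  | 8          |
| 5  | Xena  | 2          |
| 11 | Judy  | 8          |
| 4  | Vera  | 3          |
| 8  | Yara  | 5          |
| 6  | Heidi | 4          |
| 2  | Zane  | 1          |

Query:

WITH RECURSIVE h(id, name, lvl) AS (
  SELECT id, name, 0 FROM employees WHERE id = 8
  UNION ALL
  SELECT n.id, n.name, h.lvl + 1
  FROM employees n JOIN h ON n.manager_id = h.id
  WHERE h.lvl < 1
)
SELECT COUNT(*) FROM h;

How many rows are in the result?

Base: id=8 (Yara) at lvl 0.
Iteration 1: rows with manager_id in {8} -> Dave (id 9, lvl 1), Judy (id 11, lvl 1), Frank (id 12, lvl 1).
Iteration 2: lvl < 1 fails for all current rows; recursion stops.
Total rows emitted: 4.

4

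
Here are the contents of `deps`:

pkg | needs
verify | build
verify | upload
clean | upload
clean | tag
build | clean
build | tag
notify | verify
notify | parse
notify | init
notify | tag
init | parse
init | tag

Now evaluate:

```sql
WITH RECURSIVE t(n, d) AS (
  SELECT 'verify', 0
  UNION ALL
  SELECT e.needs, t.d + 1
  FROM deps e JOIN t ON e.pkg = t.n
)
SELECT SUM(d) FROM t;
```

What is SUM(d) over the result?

12

Base: (verify, d=0).
Iteration 1: edges from {verify} -> (build, d=1), (upload, d=1).
Iteration 2: edges from {build,upload} -> (clean, d=2), (tag, d=2).
Iteration 3: edges from {clean,tag} -> (tag, d=3), (upload, d=3).
Iteration 4: no outgoing edges from {tag,upload}; recursion stops.
SUM(d) = 0 + 1 + 1 + 2 + 2 + 3 + 3 = 12.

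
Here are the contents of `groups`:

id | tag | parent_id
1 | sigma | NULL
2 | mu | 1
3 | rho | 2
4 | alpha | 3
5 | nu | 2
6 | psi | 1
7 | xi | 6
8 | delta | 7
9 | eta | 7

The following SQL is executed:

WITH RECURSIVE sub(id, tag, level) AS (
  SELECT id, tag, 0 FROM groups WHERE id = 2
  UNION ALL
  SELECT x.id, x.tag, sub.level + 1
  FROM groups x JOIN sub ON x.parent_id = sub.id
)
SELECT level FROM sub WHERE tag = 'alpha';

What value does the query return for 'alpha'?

Base: id=2 (mu) at level 0.
Iteration 1: rows with parent_id in {2} -> rho (id 3, level 1), nu (id 5, level 1).
Iteration 2: rows with parent_id in {3,5} -> alpha (id 4, level 2).
Iteration 3: no rows with parent_id in {4}; recursion stops.

2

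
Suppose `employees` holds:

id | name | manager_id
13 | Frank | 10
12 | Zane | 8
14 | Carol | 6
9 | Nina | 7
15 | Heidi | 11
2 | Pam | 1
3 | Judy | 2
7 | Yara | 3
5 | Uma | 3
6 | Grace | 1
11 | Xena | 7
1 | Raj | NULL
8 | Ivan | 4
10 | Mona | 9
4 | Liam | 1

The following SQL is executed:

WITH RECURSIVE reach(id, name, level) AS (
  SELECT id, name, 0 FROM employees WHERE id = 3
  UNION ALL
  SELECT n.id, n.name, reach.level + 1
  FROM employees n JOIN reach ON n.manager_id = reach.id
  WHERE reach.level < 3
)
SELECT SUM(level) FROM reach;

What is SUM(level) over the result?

Base: id=3 (Judy) at level 0.
Iteration 1: rows with manager_id in {3} -> Uma (id 5, level 1), Yara (id 7, level 1).
Iteration 2: rows with manager_id in {5,7} -> Nina (id 9, level 2), Xena (id 11, level 2).
Iteration 3: rows with manager_id in {9,11} -> Mona (id 10, level 3), Heidi (id 15, level 3).
Iteration 4: level < 3 fails for all current rows; recursion stops.
SUM(level) = 0 + 1 + 1 + 2 + 2 + 3 + 3 = 12.

12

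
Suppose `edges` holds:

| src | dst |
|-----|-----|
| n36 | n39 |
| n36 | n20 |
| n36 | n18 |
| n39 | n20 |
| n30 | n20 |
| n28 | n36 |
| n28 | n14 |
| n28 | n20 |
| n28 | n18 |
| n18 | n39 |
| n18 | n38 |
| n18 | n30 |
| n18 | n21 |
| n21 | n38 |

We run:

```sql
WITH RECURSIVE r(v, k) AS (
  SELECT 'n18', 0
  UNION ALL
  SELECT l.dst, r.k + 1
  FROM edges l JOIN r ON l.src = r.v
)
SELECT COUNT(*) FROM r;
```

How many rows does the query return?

Base: (n18, k=0).
Iteration 1: edges from {n18} -> (n21, k=1), (n30, k=1), (n38, k=1), (n39, k=1).
Iteration 2: edges from {n21,n30,n38,n39} -> (n20, k=2) x2, (n38, k=2). [UNION ALL keeps all 3 new rows, including repeats]
Iteration 3: no outgoing edges from {n20,n38}; recursion stops.
Total rows emitted: 8.

8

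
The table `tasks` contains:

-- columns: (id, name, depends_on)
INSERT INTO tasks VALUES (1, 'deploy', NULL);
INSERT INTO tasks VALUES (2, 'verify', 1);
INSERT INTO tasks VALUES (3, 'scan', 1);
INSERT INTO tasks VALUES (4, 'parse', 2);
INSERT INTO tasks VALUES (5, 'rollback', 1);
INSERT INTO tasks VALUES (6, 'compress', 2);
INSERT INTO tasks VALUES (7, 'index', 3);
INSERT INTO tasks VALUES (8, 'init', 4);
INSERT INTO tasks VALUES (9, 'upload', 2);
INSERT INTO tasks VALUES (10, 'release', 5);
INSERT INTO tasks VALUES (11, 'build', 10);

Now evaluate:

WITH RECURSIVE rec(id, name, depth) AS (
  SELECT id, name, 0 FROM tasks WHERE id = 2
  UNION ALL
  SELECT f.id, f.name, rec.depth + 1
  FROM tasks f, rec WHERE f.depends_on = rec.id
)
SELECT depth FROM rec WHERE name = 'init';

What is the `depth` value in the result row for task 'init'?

Base: id=2 (verify) at depth 0.
Iteration 1: rows with depends_on in {2} -> parse (id 4, depth 1), compress (id 6, depth 1), upload (id 9, depth 1).
Iteration 2: rows with depends_on in {4,6,9} -> init (id 8, depth 2).
Iteration 3: no rows with depends_on in {8}; recursion stops.

2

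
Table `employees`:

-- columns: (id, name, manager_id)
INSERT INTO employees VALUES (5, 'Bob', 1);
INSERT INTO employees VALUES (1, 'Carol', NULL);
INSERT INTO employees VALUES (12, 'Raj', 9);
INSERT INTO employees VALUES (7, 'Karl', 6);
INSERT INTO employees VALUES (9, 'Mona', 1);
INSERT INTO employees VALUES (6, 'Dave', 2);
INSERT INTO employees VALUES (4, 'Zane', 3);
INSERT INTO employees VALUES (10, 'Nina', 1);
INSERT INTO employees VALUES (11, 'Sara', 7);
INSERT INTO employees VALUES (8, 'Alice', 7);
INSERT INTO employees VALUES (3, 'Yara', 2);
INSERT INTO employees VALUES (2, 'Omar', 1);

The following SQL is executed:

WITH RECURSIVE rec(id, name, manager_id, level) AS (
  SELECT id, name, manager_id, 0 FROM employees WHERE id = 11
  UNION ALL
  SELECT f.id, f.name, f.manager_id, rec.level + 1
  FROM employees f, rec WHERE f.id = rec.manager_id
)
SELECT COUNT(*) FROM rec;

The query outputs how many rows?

5

Base: id=11 (Sara), manager_id=7, level 0.
Iteration 1: join on id=7 -> Karl (id 7, manager_id=6, level 1).
Iteration 2: join on id=6 -> Dave (id 6, manager_id=2, level 2).
Iteration 3: join on id=2 -> Omar (id 2, manager_id=1, level 3).
Iteration 4: join on id=1 -> Carol (id 1, manager_id=NULL, level 4).
Iteration 5: manager_id is NULL; no match; recursion stops.
Total rows emitted: 5.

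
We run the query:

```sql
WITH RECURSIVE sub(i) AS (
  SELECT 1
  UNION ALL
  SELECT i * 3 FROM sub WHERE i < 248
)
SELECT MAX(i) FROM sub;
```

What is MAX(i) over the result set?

729

Base: i=1.
Iteration 1: 1 < 248 holds -> i = 1 * 3 = 3.
Iteration 2: 3 < 248 holds -> i = 3 * 3 = 9.
Iteration 3: 9 < 248 holds -> i = 9 * 3 = 27.
Iteration 4: 27 < 248 holds -> i = 27 * 3 = 81.
Iteration 5: 81 < 248 holds -> i = 81 * 3 = 243.
Iteration 6: 243 < 248 holds -> i = 243 * 3 = 729.
Iteration 7: 729 < 248 fails; recursion stops.
i values: 1, 3, 9, 27, 81, 243, 729; the maximum is 729.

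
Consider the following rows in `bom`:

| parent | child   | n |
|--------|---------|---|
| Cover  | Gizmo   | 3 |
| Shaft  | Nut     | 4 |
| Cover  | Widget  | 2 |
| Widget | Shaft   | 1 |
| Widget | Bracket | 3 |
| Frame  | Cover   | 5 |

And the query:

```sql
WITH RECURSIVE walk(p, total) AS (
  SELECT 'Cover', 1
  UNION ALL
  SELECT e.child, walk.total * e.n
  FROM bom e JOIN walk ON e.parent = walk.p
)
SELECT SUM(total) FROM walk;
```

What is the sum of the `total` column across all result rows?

Base: (Cover, total=1).
Iteration 1: components of {Cover} -> Gizmo = 1*3 = 3, Widget = 1*2 = 2.
Iteration 2: components of {Gizmo,Widget} -> Bracket = 2*3 = 6, Shaft = 2*1 = 2.
Iteration 3: components of {Bracket,Shaft} -> Nut = 2*4 = 8.
Iteration 4: no further components; recursion stops.
SUM(total) = 1 + 2 + 3 + 2 + 6 + 8 = 22.

22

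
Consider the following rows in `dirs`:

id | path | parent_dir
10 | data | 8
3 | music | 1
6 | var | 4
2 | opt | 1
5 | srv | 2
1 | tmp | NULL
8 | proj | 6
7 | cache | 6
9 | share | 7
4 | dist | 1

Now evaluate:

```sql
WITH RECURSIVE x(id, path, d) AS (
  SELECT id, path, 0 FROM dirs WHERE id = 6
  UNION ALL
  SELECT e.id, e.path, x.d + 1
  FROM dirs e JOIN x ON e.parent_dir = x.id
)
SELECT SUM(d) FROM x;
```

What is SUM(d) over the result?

6

Base: id=6 (var) at d 0.
Iteration 1: rows with parent_dir in {6} -> cache (id 7, d 1), proj (id 8, d 1).
Iteration 2: rows with parent_dir in {7,8} -> share (id 9, d 2), data (id 10, d 2).
Iteration 3: no rows with parent_dir in {9,10}; recursion stops.
SUM(d) = 0 + 1 + 1 + 2 + 2 = 6.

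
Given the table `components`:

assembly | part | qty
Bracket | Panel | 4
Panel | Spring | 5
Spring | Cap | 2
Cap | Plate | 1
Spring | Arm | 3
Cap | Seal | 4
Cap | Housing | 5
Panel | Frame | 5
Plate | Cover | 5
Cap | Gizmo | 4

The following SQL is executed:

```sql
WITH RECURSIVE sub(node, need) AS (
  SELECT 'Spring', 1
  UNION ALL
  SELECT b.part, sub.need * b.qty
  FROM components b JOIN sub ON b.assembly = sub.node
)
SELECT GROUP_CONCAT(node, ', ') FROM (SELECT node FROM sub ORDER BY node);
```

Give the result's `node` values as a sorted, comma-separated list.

Arm, Cap, Cover, Gizmo, Housing, Plate, Seal, Spring

Base: (Spring, need=1).
Iteration 1: components of {Spring} -> Arm = 1*3 = 3, Cap = 1*2 = 2.
Iteration 2: components of {Arm,Cap} -> Gizmo = 2*4 = 8, Housing = 2*5 = 10, Plate = 2*1 = 2, Seal = 2*4 = 8.
Iteration 3: components of {Gizmo,Housing,Plate,Seal} -> Cover = 2*5 = 10.
Iteration 4: no further components; recursion stops.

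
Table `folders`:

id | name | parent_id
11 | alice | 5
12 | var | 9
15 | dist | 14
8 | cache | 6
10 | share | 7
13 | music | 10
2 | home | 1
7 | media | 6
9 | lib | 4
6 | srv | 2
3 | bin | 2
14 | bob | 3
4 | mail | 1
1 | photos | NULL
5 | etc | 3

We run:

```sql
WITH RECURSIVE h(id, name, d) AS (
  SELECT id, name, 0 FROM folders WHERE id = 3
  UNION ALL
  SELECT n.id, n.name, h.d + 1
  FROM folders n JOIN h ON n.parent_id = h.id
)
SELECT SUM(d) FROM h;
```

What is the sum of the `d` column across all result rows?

Base: id=3 (bin) at d 0.
Iteration 1: rows with parent_id in {3} -> etc (id 5, d 1), bob (id 14, d 1).
Iteration 2: rows with parent_id in {5,14} -> alice (id 11, d 2), dist (id 15, d 2).
Iteration 3: no rows with parent_id in {11,15}; recursion stops.
SUM(d) = 0 + 1 + 1 + 2 + 2 = 6.

6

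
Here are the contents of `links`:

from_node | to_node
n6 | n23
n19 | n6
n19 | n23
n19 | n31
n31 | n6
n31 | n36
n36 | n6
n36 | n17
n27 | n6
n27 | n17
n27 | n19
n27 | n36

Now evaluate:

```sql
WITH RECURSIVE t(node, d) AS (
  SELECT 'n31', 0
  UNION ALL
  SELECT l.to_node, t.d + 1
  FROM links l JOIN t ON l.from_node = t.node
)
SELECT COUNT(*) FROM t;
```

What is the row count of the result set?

Base: (n31, d=0).
Iteration 1: edges from {n31} -> (n36, d=1), (n6, d=1).
Iteration 2: edges from {n36,n6} -> (n17, d=2), (n23, d=2), (n6, d=2).
Iteration 3: edges from {n17,n23,n6} -> (n23, d=3).
Iteration 4: no outgoing edges from {n23}; recursion stops.
Total rows emitted: 7.

7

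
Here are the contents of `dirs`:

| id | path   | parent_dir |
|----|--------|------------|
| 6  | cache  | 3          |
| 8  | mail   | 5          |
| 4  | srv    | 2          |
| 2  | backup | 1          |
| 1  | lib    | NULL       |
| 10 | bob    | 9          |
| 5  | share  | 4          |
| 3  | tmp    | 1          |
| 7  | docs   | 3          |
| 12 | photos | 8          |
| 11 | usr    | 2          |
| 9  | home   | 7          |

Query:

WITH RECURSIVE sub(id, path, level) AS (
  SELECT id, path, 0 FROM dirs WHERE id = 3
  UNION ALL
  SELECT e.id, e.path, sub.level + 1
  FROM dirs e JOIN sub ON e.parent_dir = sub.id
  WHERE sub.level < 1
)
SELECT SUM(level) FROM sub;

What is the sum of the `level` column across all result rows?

Base: id=3 (tmp) at level 0.
Iteration 1: rows with parent_dir in {3} -> cache (id 6, level 1), docs (id 7, level 1).
Iteration 2: level < 1 fails for all current rows; recursion stops.
SUM(level) = 0 + 1 + 1 = 2.

2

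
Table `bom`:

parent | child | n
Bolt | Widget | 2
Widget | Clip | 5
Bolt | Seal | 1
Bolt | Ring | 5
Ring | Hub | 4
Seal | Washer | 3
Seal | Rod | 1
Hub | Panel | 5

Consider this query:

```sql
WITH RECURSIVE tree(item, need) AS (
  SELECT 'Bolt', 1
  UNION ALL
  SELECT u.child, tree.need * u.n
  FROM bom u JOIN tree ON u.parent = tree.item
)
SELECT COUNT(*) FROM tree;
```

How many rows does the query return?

Base: (Bolt, need=1).
Iteration 1: components of {Bolt} -> Ring = 1*5 = 5, Seal = 1*1 = 1, Widget = 1*2 = 2.
Iteration 2: components of {Ring,Seal,Widget} -> Clip = 2*5 = 10, Hub = 5*4 = 20, Rod = 1*1 = 1, Washer = 1*3 = 3.
Iteration 3: components of {Clip,Hub,Rod,Washer} -> Panel = 20*5 = 100.
Iteration 4: no further components; recursion stops.
Total rows emitted: 9.

9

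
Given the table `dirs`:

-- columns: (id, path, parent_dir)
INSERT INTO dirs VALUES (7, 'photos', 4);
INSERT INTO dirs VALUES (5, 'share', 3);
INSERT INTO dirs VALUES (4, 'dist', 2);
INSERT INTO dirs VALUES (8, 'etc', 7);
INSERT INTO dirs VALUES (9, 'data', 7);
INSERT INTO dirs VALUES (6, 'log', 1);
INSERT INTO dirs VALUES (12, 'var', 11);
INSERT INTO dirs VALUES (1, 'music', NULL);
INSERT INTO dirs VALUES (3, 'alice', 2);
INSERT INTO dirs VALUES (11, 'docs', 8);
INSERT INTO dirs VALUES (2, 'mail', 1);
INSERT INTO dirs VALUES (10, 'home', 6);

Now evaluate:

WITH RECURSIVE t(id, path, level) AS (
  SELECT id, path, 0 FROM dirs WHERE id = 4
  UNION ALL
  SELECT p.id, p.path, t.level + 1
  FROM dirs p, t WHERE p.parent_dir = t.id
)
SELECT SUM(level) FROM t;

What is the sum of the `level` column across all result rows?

Base: id=4 (dist) at level 0.
Iteration 1: rows with parent_dir in {4} -> photos (id 7, level 1).
Iteration 2: rows with parent_dir in {7} -> etc (id 8, level 2), data (id 9, level 2).
Iteration 3: rows with parent_dir in {8,9} -> docs (id 11, level 3).
Iteration 4: rows with parent_dir in {11} -> var (id 12, level 4).
Iteration 5: no rows with parent_dir in {12}; recursion stops.
SUM(level) = 0 + 1 + 2 + 2 + 3 + 4 = 12.

12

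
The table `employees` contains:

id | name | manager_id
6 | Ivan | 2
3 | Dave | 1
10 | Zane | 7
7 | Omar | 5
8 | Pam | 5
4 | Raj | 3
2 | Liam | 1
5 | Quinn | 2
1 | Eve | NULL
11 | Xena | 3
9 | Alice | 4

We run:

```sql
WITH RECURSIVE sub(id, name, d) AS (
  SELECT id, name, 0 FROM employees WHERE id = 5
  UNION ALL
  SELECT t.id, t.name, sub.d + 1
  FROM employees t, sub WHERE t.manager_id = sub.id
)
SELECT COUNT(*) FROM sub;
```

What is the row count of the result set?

4

Base: id=5 (Quinn) at d 0.
Iteration 1: rows with manager_id in {5} -> Omar (id 7, d 1), Pam (id 8, d 1).
Iteration 2: rows with manager_id in {7,8} -> Zane (id 10, d 2).
Iteration 3: no rows with manager_id in {10}; recursion stops.
Total rows emitted: 4.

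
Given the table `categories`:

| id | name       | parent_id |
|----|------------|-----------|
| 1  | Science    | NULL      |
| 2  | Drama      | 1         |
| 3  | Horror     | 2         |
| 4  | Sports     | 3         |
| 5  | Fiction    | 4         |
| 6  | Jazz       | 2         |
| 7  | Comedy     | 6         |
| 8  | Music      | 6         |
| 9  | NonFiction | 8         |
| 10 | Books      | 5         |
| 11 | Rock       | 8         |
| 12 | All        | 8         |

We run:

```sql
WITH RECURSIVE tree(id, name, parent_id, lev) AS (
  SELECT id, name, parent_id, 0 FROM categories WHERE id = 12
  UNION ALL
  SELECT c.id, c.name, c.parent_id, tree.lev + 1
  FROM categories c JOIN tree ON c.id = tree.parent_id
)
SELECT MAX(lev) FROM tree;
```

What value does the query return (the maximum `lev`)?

Base: id=12 (All), parent_id=8, lev 0.
Iteration 1: join on id=8 -> Music (id 8, parent_id=6, lev 1).
Iteration 2: join on id=6 -> Jazz (id 6, parent_id=2, lev 2).
Iteration 3: join on id=2 -> Drama (id 2, parent_id=1, lev 3).
Iteration 4: join on id=1 -> Science (id 1, parent_id=NULL, lev 4).
Iteration 5: parent_id is NULL; no match; recursion stops.
lev values: 0, 1, 2, 3, 4; the maximum is 4.

4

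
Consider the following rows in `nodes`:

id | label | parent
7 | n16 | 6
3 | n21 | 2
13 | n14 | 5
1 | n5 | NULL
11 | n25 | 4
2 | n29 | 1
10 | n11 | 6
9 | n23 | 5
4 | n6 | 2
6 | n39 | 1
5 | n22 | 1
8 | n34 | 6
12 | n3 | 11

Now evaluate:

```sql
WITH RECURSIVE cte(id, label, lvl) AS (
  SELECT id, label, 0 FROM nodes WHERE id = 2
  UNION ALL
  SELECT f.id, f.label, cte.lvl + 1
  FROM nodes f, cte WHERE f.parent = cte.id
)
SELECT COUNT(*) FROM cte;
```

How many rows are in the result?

5

Base: id=2 (n29) at lvl 0.
Iteration 1: rows with parent in {2} -> n21 (id 3, lvl 1), n6 (id 4, lvl 1).
Iteration 2: rows with parent in {3,4} -> n25 (id 11, lvl 2).
Iteration 3: rows with parent in {11} -> n3 (id 12, lvl 3).
Iteration 4: no rows with parent in {12}; recursion stops.
Total rows emitted: 5.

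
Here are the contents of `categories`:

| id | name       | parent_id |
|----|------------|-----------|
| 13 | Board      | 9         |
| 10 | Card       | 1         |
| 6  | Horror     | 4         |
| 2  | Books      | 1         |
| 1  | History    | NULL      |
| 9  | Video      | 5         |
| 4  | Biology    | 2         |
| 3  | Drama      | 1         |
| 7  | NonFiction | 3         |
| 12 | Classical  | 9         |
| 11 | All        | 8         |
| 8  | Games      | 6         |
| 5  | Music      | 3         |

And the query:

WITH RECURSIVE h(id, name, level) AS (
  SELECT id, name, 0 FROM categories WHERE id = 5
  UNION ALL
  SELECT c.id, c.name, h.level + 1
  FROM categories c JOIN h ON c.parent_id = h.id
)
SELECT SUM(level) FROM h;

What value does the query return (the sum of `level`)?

5

Base: id=5 (Music) at level 0.
Iteration 1: rows with parent_id in {5} -> Video (id 9, level 1).
Iteration 2: rows with parent_id in {9} -> Classical (id 12, level 2), Board (id 13, level 2).
Iteration 3: no rows with parent_id in {12,13}; recursion stops.
SUM(level) = 0 + 1 + 2 + 2 = 5.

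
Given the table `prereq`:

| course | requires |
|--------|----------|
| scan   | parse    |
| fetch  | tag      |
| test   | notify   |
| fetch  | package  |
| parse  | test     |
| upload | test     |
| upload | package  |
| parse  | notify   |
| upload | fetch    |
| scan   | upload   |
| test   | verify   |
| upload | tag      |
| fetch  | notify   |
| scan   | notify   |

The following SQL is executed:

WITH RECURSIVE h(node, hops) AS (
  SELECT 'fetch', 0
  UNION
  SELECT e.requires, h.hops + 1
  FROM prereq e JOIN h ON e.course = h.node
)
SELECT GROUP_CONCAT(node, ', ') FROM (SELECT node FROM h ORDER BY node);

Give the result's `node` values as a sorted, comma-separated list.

fetch, notify, package, tag

Base: (fetch, hops=0).
Iteration 1: edges from {fetch} -> (notify, hops=1), (package, hops=1), (tag, hops=1).
Iteration 2: no outgoing edges from {notify,package,tag}; recursion stops.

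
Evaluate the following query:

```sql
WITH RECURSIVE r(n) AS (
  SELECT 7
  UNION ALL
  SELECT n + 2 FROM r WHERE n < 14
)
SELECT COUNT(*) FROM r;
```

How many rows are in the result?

Base: n=7.
Iteration 1: 7 < 14 holds -> n = 7 + 2 = 9.
Iteration 2: 9 < 14 holds -> n = 9 + 2 = 11.
Iteration 3: 11 < 14 holds -> n = 11 + 2 = 13.
Iteration 4: 13 < 14 holds -> n = 13 + 2 = 15.
Iteration 5: 15 < 14 fails; recursion stops.
Total rows emitted: 5.

5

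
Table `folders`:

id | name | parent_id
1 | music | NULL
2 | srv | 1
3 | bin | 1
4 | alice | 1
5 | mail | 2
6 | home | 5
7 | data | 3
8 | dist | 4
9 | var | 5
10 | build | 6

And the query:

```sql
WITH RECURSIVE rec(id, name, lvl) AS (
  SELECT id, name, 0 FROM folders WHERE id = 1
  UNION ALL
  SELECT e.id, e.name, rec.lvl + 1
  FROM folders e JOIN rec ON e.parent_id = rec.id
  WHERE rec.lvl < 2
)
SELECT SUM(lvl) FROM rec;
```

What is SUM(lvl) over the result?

9

Base: id=1 (music) at lvl 0.
Iteration 1: rows with parent_id in {1} -> srv (id 2, lvl 1), bin (id 3, lvl 1), alice (id 4, lvl 1).
Iteration 2: rows with parent_id in {2,3,4} -> mail (id 5, lvl 2), data (id 7, lvl 2), dist (id 8, lvl 2).
Iteration 3: lvl < 2 fails for all current rows; recursion stops.
SUM(lvl) = 0 + 1 + 1 + 1 + 2 + 2 + 2 = 9.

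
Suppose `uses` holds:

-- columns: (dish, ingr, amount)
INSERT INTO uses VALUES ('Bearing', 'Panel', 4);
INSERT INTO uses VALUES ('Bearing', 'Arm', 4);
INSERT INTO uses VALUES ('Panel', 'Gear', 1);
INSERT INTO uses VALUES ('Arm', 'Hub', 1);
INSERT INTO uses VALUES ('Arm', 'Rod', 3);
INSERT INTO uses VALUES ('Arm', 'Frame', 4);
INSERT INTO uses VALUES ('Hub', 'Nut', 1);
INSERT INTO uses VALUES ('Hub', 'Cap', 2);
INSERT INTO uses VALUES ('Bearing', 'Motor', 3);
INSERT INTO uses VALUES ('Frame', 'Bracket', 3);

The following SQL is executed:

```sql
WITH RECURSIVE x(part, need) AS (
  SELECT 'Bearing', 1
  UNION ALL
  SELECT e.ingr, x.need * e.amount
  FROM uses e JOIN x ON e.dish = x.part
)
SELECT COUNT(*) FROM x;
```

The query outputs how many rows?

Base: (Bearing, need=1).
Iteration 1: components of {Bearing} -> Arm = 1*4 = 4, Motor = 1*3 = 3, Panel = 1*4 = 4.
Iteration 2: components of {Arm,Motor,Panel} -> Frame = 4*4 = 16, Gear = 4*1 = 4, Hub = 4*1 = 4, Rod = 4*3 = 12.
Iteration 3: components of {Frame,Gear,Hub,Rod} -> Bracket = 16*3 = 48, Cap = 4*2 = 8, Nut = 4*1 = 4.
Iteration 4: no further components; recursion stops.
Total rows emitted: 11.

11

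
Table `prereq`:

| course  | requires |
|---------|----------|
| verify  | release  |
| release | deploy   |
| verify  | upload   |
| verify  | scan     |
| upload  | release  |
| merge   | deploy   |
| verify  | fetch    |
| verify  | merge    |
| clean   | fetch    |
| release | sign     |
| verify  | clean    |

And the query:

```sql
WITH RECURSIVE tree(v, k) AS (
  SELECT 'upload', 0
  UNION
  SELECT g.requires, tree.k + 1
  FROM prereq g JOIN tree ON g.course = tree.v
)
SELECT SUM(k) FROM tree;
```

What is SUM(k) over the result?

5

Base: (upload, k=0).
Iteration 1: edges from {upload} -> (release, k=1).
Iteration 2: edges from {release} -> (deploy, k=2), (sign, k=2).
Iteration 3: no outgoing edges from {deploy,sign}; recursion stops.
SUM(k) = 0 + 1 + 2 + 2 = 5.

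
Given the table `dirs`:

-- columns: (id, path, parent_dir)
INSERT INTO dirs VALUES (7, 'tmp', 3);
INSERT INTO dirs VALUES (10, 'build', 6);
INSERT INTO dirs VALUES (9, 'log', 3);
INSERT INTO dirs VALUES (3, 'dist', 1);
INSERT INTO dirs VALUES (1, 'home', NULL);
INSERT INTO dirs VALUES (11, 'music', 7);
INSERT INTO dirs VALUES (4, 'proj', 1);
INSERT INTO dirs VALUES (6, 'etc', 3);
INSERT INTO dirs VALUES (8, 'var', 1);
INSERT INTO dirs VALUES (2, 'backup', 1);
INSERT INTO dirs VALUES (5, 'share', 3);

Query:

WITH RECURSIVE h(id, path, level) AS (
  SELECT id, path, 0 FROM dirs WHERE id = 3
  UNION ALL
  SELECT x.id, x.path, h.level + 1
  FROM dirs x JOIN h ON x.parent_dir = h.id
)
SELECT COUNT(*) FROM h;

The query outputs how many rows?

Base: id=3 (dist) at level 0.
Iteration 1: rows with parent_dir in {3} -> share (id 5, level 1), etc (id 6, level 1), tmp (id 7, level 1), log (id 9, level 1).
Iteration 2: rows with parent_dir in {5,6,7,9} -> build (id 10, level 2), music (id 11, level 2).
Iteration 3: no rows with parent_dir in {10,11}; recursion stops.
Total rows emitted: 7.

7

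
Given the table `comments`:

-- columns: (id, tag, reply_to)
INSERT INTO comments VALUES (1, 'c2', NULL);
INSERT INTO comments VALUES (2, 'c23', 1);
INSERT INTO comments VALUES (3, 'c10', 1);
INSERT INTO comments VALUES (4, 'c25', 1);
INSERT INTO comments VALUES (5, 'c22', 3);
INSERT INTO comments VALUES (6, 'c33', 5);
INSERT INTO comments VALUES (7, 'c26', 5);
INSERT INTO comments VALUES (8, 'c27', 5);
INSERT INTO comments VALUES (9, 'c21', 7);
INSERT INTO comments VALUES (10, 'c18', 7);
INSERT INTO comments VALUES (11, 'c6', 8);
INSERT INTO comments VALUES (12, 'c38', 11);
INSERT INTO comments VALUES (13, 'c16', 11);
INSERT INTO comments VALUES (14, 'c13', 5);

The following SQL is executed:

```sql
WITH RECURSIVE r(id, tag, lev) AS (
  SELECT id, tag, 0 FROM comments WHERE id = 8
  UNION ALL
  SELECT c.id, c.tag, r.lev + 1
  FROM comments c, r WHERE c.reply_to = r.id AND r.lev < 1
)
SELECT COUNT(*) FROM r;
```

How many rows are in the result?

Base: id=8 (c27) at lev 0.
Iteration 1: rows with reply_to in {8} -> c6 (id 11, lev 1).
Iteration 2: lev < 1 fails for all current rows; recursion stops.
Total rows emitted: 2.

2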